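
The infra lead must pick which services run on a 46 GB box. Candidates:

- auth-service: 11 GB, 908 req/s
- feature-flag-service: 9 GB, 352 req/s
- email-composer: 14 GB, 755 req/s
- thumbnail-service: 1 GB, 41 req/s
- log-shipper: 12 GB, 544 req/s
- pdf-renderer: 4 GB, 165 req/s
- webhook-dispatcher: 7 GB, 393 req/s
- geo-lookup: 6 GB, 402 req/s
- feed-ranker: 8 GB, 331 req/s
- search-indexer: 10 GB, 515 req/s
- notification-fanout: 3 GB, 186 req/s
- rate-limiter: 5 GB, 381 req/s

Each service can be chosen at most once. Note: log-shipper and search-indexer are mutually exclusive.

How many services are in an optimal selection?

6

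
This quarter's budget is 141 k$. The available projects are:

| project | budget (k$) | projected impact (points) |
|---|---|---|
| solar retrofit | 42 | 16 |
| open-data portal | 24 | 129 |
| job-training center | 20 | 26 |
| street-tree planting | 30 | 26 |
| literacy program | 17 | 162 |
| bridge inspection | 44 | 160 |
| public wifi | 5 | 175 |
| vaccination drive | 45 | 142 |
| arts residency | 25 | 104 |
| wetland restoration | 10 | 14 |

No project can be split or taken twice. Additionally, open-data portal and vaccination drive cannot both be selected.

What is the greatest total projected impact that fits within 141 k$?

756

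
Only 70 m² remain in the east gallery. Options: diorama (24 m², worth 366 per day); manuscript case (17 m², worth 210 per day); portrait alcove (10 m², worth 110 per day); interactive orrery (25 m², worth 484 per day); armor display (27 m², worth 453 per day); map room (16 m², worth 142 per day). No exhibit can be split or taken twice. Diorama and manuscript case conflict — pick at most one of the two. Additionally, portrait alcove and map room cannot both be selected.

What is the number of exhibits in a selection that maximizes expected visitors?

3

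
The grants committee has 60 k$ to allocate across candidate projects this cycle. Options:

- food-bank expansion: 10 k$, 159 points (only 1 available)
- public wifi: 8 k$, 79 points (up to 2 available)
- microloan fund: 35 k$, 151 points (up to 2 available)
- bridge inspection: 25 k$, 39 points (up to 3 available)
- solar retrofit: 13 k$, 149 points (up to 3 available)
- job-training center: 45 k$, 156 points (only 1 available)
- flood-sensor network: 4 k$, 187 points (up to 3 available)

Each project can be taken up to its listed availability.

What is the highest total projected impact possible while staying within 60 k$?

1097

By projected impact per k$: flood-sensor network 46.75, food-bank expansion 15.90, solar retrofit 11.46 lead.
Best packing: food-bank expansion + public wifi + 2×solar retrofit + 3×flood-sensor network — 56 k$, 1097 total.
Every other selection either busts 60 k$ or exceeds an availability limit or fails to beat 1097.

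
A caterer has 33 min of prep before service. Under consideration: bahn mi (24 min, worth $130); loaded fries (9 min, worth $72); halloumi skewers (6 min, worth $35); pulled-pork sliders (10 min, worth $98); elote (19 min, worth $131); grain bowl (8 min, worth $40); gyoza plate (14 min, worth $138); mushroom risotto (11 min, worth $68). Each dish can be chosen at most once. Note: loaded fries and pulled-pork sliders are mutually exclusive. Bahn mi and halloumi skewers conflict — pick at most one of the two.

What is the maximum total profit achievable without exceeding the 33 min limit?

Best packing: pulled-pork sliders + grain bowl + gyoza plate — 32 min, 276 total.

276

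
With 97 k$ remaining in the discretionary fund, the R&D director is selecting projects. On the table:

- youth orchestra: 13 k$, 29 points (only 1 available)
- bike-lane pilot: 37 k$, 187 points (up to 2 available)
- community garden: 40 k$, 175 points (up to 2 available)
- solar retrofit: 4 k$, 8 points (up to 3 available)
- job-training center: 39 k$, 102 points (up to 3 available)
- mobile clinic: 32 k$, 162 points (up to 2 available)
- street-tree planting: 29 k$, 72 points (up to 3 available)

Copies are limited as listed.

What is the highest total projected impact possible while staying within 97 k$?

Taking the top-ratio projects first gives solar retrofit + 2×mobile clinic + street-tree planting for 404 (97 k$).
A better packing is youth orchestra + 2×bike-lane pilot + 2×solar retrofit: 95 k$, total 419.
Every other selection either busts 97 k$ or exceeds an availability limit or fails to beat 419.

419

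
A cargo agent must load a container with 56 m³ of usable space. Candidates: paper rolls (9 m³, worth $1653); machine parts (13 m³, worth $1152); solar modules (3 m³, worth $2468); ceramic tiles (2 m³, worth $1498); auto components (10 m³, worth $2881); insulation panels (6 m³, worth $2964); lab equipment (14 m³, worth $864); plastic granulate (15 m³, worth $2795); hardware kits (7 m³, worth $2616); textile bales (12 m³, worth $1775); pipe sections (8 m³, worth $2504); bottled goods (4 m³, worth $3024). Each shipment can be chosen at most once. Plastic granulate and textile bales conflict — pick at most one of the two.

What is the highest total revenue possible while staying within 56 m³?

20750

Density check — solar modules 822.67, bottled goods 756.00, ceramic tiles 749.00 are the best per m³.
Taking solar modules + ceramic tiles + auto components + insulation panels + plastic granulate + hardware kits + pipe sections + bottled goods: 55 m³ used, 20750 in revenue.
That's the maximum — no feasible swap from here does better than 20750.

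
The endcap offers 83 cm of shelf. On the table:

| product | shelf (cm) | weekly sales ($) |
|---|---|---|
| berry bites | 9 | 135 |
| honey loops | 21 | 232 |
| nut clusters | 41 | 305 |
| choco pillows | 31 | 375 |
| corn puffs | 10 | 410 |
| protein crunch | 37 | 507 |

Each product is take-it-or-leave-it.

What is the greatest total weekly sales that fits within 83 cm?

Ranking by ratio (weekly sales/cm): corn puffs 41.00, berry bites 15.00, protein crunch 13.70.
A density-first pass picks berry bites + honey loops + corn puffs + protein crunch — 1284 at 77 cm.
The 30 cm tied up in berry bites and honey loops is better spent on choco pillows — total rises to 1292 (78 cm).
The spare 5 cm is too small for any remaining product, and no exchange beats 1292.

1292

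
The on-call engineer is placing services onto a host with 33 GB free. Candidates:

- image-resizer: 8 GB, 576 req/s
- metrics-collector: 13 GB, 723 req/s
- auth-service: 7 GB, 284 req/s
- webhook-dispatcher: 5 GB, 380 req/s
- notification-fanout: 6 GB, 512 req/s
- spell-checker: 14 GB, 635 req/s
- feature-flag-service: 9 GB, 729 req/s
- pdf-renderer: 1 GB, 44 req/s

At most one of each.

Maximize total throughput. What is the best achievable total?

2344

By throughput per GB: notification-fanout 85.33, feature-flag-service 81.00, webhook-dispatcher 76.00, image-resizer 72.00 lead.
Taking the top-ratio services first gives image-resizer + webhook-dispatcher + notification-fanout + feature-flag-service + pdf-renderer for 2241 (29 GB).
Replace image-resizer and pdf-renderer with metrics-collector: the trade gains 103 net, giving 2344 at 33 GB.
No other feasible combination exceeds 2344.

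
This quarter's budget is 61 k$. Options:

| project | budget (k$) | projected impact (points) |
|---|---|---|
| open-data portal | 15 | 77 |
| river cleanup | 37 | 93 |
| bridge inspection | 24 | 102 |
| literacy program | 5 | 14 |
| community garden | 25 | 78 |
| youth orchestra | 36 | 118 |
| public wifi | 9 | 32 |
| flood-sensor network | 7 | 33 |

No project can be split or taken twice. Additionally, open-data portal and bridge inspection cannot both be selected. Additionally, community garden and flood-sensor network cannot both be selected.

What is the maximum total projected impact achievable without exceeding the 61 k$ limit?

228

Ranking by ratio (projected impact/k$): open-data portal 5.13, flood-sensor network 4.71, bridge inspection 4.25, public wifi 3.56.
Open-data portal + youth orchestra + flood-sensor network uses 58 of the 61 k$ and totals 228.
No other feasible combination exceeds 228.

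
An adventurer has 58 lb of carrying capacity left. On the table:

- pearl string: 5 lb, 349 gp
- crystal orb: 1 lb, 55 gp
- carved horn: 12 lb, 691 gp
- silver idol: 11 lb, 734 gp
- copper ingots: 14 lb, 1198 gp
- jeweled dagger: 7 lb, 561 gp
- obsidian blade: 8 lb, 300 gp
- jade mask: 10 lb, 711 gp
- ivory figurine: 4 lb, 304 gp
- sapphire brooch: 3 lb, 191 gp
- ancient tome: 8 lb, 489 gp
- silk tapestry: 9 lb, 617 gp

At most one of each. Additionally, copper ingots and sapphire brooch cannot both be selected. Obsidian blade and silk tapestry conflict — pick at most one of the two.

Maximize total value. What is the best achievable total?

4284

Taking pearl string + crystal orb + copper ingots + jeweled dagger + jade mask + ivory figurine + ancient tome + silk tapestry: 58 lb used, 4284 in value.
No other feasible combination exceeds 4284.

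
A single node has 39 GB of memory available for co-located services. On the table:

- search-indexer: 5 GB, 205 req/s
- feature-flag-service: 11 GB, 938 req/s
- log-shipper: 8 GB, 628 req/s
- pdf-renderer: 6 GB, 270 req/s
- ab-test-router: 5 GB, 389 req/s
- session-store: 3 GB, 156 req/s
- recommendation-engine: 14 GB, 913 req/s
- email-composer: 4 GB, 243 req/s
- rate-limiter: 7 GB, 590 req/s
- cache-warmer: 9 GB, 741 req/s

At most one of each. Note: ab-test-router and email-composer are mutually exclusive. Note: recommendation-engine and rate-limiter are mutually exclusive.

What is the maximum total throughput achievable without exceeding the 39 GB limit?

3140

Feature-flag-service + log-shipper + email-composer + rate-limiter + cache-warmer uses 39 of the 39 GB and totals 3140.
Every other selection either busts 39 GB or breaks a pairing rule or fails to beat 3140.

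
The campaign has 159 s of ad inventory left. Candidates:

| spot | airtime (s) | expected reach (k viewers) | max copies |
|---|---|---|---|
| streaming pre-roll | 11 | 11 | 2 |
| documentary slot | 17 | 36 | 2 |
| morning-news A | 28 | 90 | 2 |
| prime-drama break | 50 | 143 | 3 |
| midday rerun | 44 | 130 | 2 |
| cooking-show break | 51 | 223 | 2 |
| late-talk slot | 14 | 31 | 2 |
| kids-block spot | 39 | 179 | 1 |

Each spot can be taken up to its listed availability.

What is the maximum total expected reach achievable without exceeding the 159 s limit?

Filling by ratio: 2×cooking-show break + late-talk slot + kids-block spot for 656, with 4 s left unused.
Replace late-talk slot with documentary slot: the trade gains 5 net, giving 661 at 158 s.

661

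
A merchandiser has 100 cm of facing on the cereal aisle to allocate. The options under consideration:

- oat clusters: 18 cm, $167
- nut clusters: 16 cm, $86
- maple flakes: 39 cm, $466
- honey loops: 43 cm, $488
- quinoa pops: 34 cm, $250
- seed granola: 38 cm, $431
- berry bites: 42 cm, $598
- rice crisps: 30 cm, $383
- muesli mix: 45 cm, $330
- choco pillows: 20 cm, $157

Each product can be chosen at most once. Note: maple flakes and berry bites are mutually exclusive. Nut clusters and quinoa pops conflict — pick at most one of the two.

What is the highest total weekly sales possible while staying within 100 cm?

The ratio heuristic lands on oat clusters + berry bites + rice crisps (1148) but leaves 10 cm idle.
Dropping rice crisps frees 30 cm; slotting in seed granola (38 cm) lifts the total to 1196 at 98 cm.
An exhaustive check of the 1024 subsets confirms 1196.

1196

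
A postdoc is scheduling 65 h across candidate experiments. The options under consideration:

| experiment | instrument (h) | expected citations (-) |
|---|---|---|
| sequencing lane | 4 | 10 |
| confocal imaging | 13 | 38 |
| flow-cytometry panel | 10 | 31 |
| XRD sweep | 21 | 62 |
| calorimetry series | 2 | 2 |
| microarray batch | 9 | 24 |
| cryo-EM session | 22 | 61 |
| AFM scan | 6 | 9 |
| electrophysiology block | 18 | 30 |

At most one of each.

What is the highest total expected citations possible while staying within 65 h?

185

Taking the top-ratio experiments first gives sequencing lane + confocal imaging + flow-cytometry panel + XRD sweep + calorimetry series + microarray batch + AFM scan for 176 (65 h).
But confocal imaging + XRD sweep + microarray batch + cryo-EM session fits in 65 h and reaches 185.
Runner-up flow-cytometry panel + XRD sweep + calorimetry series + microarray batch + cryo-EM session tops out at 180.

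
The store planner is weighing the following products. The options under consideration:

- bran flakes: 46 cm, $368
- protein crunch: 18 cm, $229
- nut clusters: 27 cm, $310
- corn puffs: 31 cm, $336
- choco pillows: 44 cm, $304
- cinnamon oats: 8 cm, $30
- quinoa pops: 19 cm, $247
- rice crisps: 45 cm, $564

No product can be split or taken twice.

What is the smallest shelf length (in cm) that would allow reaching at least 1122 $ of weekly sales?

Need the lightest bundle worth ≥ 1122.
protein crunch + corn puffs + rice crisps reaches 1129 using 94 cm.
Below 94 cm the best achievable stays under 1122.

94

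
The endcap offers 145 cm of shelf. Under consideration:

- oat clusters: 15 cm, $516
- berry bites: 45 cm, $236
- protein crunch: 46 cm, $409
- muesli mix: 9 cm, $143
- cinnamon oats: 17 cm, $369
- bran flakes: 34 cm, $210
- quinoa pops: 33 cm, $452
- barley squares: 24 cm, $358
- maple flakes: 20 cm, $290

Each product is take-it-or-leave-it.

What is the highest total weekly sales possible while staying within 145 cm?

Density check — oat clusters 34.40, cinnamon oats 21.71, muesli mix 15.89 are the best per cm.
Taking the top-ratio products first gives oat clusters + muesli mix + cinnamon oats + quinoa pops + barley squares + maple flakes for 2128 (118 cm).
Replace maple flakes with protein crunch: the trade gains 119 net, giving 2247 at 144 cm.

2247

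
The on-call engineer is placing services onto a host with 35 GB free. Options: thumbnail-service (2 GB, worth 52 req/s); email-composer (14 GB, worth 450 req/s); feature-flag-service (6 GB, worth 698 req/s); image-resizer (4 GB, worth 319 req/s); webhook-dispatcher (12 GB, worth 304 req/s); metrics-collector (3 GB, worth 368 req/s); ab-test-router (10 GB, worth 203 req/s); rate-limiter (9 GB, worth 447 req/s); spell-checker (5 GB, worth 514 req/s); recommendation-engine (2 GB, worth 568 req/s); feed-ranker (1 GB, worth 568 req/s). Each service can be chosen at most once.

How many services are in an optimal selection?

8

Optimal total is 3534.
thumbnail-service + feature-flag-service + image-resizer + metrics-collector + rate-limiter + spell-checker + recommendation-engine + feed-ranker hits 3534 at 32 GB.
All optima have 8 services.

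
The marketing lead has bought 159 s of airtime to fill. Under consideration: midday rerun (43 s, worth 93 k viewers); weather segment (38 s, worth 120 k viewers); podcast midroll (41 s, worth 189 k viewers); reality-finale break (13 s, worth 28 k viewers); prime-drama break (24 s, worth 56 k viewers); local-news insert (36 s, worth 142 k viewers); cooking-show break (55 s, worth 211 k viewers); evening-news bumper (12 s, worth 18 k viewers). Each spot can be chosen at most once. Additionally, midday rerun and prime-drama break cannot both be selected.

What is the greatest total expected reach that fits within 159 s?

598

Taking podcast midroll + prime-drama break + local-news insert + cooking-show break: 156 s used, 598 in expected reach.
No other feasible combination exceeds 598.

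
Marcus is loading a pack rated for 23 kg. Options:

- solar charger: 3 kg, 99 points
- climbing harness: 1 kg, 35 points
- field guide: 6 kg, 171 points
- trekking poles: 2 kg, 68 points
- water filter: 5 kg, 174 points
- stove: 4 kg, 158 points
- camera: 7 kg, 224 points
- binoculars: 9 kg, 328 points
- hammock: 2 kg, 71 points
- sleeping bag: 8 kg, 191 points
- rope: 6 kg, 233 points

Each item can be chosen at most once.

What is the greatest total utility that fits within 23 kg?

858

By utility per kg: stove 39.50, rope 38.83, binoculars 36.44 lead.
Filling by ratio: climbing harness + stove + binoculars + hammock + rope for 825, with 1 kg left unused.
Replace climbing harness with trekking poles: the trade gains 33 net, giving 858 at 23 kg.
Every other selection either busts 23 kg or fails to beat 858.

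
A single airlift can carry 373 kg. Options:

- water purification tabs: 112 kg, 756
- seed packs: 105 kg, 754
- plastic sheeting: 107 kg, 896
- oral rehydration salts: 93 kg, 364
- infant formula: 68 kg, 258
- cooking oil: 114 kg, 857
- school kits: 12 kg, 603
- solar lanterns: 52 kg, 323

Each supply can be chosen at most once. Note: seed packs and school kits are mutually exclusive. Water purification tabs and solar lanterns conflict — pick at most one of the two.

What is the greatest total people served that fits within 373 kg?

Best packing: water purification tabs + plastic sheeting + cooking oil + school kits — 345 kg, 3112 total.

3112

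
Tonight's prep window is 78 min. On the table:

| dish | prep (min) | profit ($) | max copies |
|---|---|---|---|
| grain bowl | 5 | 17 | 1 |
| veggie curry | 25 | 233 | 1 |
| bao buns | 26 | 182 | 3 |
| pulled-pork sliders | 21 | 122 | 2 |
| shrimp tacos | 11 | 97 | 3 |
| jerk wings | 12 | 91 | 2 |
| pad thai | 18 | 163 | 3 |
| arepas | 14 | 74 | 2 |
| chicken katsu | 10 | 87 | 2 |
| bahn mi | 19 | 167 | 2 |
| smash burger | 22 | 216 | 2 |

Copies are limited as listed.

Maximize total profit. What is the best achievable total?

723

Taking the top-ratio dishes first gives grain bowl + veggie curry + 2×smash burger for 682 (74 min).
The 30 min tied up in grain bowl and veggie curry is better spent on 3×shrimp tacos — total rises to 723 (77 min).
The spare 1 min is too small for any remaining dish, and no exchange beats 723.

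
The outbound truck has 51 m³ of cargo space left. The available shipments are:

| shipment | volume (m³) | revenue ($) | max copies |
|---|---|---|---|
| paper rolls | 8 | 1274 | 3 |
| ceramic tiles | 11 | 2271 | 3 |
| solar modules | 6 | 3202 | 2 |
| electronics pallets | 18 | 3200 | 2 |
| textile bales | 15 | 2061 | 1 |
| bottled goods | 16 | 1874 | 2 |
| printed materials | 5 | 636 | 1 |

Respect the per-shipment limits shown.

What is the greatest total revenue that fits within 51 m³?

Taking 3×ceramic tiles + 2×solar modules + printed materials: 50 m³ used, 13853 in revenue.

13853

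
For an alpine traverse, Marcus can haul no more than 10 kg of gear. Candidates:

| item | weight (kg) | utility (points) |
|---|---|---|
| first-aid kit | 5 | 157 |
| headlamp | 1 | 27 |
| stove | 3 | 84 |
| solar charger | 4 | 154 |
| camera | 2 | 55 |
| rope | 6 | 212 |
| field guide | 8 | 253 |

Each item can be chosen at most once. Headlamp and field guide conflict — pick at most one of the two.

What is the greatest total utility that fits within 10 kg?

By utility per kg: solar charger 38.50, rope 35.33, field guide 31.62 lead.
Taking solar charger + rope: 10 kg used, 366 in utility.

366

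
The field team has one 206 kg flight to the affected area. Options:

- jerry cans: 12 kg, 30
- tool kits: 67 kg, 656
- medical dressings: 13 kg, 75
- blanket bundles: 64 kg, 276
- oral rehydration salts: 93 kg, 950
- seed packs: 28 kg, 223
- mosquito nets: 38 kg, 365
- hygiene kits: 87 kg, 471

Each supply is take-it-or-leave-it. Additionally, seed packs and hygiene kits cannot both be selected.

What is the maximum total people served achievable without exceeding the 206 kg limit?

1971

Tool kits + oral rehydration salts + mosquito nets uses 198 of the 206 kg and totals 1971.
Next best is tool kits + medical dressings + oral rehydration salts + seed packs at 1904 (201 kg) — short by 67.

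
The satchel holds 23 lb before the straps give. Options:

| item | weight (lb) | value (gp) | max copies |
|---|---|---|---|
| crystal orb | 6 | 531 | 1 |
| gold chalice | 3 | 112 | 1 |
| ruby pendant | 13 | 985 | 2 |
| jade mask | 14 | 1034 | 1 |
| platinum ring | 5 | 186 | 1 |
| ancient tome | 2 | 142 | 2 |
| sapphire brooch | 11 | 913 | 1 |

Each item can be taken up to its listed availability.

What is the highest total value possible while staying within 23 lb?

1800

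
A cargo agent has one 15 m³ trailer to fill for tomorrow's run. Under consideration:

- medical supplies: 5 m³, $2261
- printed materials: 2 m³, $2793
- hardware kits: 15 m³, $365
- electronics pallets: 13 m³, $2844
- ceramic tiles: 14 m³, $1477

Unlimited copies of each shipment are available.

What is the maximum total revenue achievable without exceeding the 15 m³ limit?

Ranking by ratio (revenue/m³): printed materials 1396.50, medical supplies 452.20, electronics pallets 218.77.
Taking 7×printed materials: 14 m³ used, 19551 in revenue.

19551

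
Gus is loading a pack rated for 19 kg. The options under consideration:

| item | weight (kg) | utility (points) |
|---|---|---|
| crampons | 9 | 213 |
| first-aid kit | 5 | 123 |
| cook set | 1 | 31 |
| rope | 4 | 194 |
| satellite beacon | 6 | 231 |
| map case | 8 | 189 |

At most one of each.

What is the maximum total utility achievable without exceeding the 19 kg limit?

Greedy by ratio would take first-aid kit + cook set + rope + satellite beacon: 16 kg used, total 579.
The 5 kg tied up in first-aid kit is better spent on map case — total rises to 645 (19 kg).
An exhaustive check of the 64 subsets confirms 645.

645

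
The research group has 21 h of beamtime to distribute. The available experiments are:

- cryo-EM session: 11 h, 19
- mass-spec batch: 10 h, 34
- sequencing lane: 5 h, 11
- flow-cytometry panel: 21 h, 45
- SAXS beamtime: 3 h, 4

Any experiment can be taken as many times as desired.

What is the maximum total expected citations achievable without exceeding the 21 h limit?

2×mass-spec batch uses 20 of the 21 h and totals 68.
The spare 1 h is too small for any remaining experiment, and no exchange beats 68.

68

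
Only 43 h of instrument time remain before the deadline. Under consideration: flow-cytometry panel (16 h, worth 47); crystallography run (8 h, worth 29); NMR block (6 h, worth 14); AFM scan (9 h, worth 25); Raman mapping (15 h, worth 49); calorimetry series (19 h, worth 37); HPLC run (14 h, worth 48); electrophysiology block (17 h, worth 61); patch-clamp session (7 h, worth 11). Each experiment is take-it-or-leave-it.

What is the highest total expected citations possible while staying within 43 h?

Density check — crystallography run 3.62, electrophysiology block 3.59, HPLC run 3.43, Raman mapping 3.27 are the best per h.
Greedy by ratio would take crystallography run + HPLC run + electrophysiology block: 39 h used, total 138.
Dropping electrophysiology block frees 17 h; slotting in NMR block + Raman mapping (21 h) lifts the total to 140 at 43 h.
Next best is crystallography run + Raman mapping + electrophysiology block at 139 (40 h) — short by 1.

140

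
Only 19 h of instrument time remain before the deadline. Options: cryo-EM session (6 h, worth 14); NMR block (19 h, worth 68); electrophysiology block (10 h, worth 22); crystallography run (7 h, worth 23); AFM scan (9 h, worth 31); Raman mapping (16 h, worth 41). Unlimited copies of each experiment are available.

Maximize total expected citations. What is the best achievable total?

68

Taking NMR block: 19 h used, 68 in expected citations.
Nothing else within 19 h beats 68.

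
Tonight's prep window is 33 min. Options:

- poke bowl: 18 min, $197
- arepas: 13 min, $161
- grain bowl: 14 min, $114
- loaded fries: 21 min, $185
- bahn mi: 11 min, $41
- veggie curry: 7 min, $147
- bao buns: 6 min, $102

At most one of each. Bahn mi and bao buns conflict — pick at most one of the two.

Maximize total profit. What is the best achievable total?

446

Density check — veggie curry 21.00, bao buns 17.00, arepas 12.38, poke bowl 10.94 are the best per min.
Greedy by ratio would take arepas + veggie curry + bao buns: 26 min used, total 410.
Replace arepas with poke bowl: the trade gains 36 net, giving 446 at 31 min.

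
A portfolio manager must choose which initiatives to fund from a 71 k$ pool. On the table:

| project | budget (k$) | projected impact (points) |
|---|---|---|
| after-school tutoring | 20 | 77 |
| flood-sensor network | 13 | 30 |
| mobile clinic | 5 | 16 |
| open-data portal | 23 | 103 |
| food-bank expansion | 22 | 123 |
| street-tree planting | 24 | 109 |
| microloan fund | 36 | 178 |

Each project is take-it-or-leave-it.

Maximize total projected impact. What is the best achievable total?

By projected impact per k$: food-bank expansion 5.59, microloan fund 4.94, street-tree planting 4.54, open-data portal 4.48 lead.
A density-first pass picks mobile clinic + food-bank expansion + microloan fund — 317 at 63 k$.
Replace mobile clinic and microloan fund with open-data portal + street-tree planting: the trade gains 18 net, giving 335 at 69 k$.

335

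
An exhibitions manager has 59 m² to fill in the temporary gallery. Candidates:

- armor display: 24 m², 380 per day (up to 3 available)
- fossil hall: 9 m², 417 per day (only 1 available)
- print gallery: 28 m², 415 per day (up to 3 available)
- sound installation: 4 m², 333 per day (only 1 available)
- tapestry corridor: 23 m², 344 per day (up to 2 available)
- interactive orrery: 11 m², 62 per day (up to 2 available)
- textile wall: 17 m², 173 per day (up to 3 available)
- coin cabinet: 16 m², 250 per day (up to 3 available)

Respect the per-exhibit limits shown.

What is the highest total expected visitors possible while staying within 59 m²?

1438

Taking the top-ratio exhibits first gives armor display + fossil hall + sound installation + coin cabinet for 1380 (53 m²).
The 40 m² tied up in armor display and coin cabinet is better spent on 2×tapestry corridor — total rises to 1438 (59 m²).
No other feasible combination exceeds 1438.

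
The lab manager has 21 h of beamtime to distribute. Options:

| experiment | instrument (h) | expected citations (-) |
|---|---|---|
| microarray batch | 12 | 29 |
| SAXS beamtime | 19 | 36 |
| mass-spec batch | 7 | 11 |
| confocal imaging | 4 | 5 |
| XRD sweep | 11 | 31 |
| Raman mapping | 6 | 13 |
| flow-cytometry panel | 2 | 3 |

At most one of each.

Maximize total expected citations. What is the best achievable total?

Ranking by ratio (expected citations/h): XRD sweep 2.82, microarray batch 2.42, Raman mapping 2.17.
Filling by ratio: XRD sweep + Raman mapping + flow-cytometry panel for 47, with 2 h left unused.
The 2 h tied up in flow-cytometry panel is better spent on confocal imaging — total rises to 49 (21 h).
The closest alternative, XRD sweep + Raman mapping + flow-cytometry panel, reaches only 47.

49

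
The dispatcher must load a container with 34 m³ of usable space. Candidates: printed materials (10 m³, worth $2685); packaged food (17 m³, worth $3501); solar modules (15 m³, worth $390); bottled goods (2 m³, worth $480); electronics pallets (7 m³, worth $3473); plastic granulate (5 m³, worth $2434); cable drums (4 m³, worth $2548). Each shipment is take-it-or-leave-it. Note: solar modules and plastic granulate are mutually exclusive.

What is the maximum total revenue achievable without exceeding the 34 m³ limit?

11956

The ratio heuristic lands on printed materials + bottled goods + electronics pallets + plastic granulate + cable drums (11620) but leaves 6 m³ idle.
Replace printed materials and bottled goods with packaged food: the trade gains 336 net, giving 11956 at 33 m³.
Next best is printed materials + bottled goods + electronics pallets + plastic granulate + cable drums at 11620 (28 m³) — short by 336.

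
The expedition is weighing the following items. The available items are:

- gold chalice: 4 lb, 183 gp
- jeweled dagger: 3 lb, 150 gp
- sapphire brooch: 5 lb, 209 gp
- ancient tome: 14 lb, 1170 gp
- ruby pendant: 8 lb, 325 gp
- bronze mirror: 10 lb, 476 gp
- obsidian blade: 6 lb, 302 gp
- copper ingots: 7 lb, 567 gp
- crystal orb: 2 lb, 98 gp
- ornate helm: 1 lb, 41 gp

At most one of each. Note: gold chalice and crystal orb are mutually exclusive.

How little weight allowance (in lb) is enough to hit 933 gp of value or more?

14

Look for the lowest-weight combination reaching 933.
ancient tome: 1170 value at 14 lb.
No combination under 14 lb hits 933.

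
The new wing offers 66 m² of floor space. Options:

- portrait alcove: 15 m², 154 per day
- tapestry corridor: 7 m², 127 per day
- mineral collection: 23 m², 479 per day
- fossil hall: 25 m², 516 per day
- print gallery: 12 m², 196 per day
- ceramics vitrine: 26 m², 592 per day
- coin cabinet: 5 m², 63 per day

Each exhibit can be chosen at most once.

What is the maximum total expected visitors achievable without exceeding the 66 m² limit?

By expected visitors per m²: ceramics vitrine 22.77, mineral collection 20.83, fossil hall 20.64 lead.
Taking the top-ratio exhibits first gives tapestry corridor + mineral collection + ceramics vitrine + coin cabinet for 1261 (61 m²).
The 7 m² tied up in tapestry corridor is better spent on print gallery — total rises to 1330 (66 m²).
The closest alternative, fossil hall + print gallery + ceramics vitrine, reaches only 1304.

1330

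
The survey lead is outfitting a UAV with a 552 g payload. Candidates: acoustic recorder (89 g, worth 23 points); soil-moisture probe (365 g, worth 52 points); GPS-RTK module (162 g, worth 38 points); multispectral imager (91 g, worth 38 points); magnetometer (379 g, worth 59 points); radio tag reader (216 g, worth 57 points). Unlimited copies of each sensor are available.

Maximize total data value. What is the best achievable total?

228

Taking 6×multispectral imager: 546 g used, 228 in data value.
That's the maximum — no swap from here does better than 228.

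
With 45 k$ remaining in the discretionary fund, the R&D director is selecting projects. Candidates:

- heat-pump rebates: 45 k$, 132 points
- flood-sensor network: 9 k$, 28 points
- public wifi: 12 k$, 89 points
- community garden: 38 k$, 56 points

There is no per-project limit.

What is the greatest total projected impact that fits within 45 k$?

295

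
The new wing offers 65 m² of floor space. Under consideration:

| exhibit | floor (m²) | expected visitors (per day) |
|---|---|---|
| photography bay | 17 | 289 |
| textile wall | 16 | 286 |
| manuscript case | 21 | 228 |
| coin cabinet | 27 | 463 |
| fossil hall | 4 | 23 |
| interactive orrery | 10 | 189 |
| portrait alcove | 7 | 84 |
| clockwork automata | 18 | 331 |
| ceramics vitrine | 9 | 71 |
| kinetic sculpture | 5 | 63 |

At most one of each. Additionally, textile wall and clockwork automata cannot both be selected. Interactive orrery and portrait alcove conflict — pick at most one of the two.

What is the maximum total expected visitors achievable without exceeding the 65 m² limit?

1101

Best packing: photography bay + textile wall + coin cabinet + kinetic sculpture — 65 m², 1101 total.
Runner-up photography bay + coin cabinet + clockwork automata tops out at 1083.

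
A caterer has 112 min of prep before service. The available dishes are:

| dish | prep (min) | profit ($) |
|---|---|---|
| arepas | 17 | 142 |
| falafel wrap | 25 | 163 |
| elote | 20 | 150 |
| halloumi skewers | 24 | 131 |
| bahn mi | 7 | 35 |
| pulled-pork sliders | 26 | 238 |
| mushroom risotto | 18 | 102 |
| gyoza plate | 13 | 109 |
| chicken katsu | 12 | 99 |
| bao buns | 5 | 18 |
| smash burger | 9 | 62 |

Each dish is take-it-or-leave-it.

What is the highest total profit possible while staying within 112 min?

869

Ranking by ratio (profit/min): pulled-pork sliders 9.15, gyoza plate 8.38, arepas 8.35.
Greedy by ratio would take arepas + elote + bahn mi + pulled-pork sliders + gyoza plate + chicken katsu + bao buns + smash burger: 109 min used, total 853.
The 21 min tied up in bahn mi and bao buns and smash burger is better spent on halloumi skewers — total rises to 869 (112 min).
Runner-up arepas + falafel wrap + elote + pulled-pork sliders + gyoza plate + smash burger tops out at 864.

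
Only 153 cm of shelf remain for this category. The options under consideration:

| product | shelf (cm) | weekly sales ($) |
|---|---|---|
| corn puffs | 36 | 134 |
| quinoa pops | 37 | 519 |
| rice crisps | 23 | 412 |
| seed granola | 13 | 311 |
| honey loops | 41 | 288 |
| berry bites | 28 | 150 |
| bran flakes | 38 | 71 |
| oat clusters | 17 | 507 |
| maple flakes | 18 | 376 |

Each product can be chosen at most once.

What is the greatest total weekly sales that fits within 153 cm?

2413

By weekly sales per cm: oat clusters 29.82, seed granola 23.92, maple flakes 20.89 lead.
The ratio ordering already packs tightly: quinoa pops + rice crisps + seed granola + honey loops + oat clusters + maple flakes, 149 cm, 2413.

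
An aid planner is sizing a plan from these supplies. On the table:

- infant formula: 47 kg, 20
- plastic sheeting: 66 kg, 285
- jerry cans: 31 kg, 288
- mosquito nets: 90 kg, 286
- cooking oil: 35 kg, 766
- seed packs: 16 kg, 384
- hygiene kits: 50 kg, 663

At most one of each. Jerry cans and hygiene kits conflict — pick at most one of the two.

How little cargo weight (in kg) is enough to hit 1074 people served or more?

Need the lightest bundle worth ≥ 1074.
cooking oil + seed packs: 1150 people served at 51 kg.
No combination under 51 kg hits 1074.

51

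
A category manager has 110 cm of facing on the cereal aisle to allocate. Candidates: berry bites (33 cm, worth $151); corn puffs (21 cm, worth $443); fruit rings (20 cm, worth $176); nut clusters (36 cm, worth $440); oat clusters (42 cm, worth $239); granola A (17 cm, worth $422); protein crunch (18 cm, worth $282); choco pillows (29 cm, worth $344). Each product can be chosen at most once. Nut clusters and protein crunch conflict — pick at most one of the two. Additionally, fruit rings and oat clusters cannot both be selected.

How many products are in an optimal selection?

Best achievable weekly sales is 1667.
corn puffs + fruit rings + granola A + protein crunch + choco pillows hits 1667 at 105 cm.
Every optimal selection uses 5 products.

5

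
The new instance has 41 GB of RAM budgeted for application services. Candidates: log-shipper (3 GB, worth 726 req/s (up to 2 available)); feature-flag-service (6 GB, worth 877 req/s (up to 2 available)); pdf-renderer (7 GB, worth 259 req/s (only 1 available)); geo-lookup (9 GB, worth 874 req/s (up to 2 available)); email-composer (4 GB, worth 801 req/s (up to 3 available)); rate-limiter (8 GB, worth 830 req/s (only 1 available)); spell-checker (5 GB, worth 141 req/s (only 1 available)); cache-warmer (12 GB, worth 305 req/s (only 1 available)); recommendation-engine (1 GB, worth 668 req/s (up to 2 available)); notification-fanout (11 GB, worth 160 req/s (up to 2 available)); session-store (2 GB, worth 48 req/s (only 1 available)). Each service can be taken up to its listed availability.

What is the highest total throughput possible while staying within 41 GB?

7819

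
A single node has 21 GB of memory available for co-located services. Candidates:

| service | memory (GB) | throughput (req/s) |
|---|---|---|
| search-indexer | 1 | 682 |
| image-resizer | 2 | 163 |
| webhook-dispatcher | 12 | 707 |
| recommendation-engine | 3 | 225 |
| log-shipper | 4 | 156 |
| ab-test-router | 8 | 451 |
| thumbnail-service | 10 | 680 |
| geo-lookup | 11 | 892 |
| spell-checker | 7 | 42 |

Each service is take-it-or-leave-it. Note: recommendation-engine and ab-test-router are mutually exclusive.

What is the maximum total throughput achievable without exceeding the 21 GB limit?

2118

Taking search-indexer + image-resizer + recommendation-engine + log-shipper + geo-lookup: 21 GB used, 2118 in throughput.
Nothing else feasible within 21 GB beats 2118.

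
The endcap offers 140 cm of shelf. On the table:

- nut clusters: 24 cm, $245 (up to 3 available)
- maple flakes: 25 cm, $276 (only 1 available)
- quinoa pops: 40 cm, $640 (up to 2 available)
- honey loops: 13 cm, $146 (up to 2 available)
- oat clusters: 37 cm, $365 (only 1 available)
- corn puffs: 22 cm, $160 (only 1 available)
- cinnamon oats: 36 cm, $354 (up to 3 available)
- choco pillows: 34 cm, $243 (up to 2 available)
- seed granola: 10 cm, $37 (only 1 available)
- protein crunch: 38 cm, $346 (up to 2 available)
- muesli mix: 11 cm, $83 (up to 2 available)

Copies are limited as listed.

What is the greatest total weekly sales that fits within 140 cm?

1884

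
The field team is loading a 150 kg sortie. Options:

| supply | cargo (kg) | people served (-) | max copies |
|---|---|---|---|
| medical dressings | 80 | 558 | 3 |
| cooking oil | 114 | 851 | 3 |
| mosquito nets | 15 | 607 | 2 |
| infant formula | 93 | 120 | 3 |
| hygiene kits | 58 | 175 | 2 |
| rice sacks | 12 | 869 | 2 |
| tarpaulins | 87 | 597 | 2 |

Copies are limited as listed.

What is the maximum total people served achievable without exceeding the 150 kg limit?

Density check — rice sacks 72.42, mosquito nets 40.47, cooking oil 7.46, medical dressings 6.97 are the best per kg.
Filling by ratio: medical dressings + 2×mosquito nets + 2×rice sacks for 3510, with 16 kg left unused.
Dropping medical dressings frees 80 kg; slotting in tarpaulins (87 kg) lifts the total to 3549 at 141 kg.

3549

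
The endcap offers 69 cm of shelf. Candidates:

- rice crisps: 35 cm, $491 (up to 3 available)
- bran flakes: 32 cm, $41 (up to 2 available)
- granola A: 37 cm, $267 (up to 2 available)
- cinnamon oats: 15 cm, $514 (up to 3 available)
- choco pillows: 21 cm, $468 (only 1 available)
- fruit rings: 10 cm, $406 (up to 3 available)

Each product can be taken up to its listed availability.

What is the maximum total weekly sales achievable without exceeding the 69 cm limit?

By weekly sales per cm: fruit rings 40.60, cinnamon oats 34.27, choco pillows 22.29 lead.
Greedy by ratio would take 2×cinnamon oats + 3×fruit rings: 60 cm used, total 2246.
The 10 cm tied up in fruit rings is better spent on cinnamon oats — total rises to 2354 (65 cm).
Nothing else within 69 cm beats 2354.

2354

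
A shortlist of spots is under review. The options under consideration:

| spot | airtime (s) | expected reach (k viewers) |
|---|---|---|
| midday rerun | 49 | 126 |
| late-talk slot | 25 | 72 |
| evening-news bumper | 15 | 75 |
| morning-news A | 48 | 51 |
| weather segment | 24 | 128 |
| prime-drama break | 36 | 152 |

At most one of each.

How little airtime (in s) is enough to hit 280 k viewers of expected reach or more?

Minimise s subject to total expected reach ≥ 280.
weather segment + prime-drama break: 280 expected reach at 60 s.
Below 60 s the best achievable stays under 280.

60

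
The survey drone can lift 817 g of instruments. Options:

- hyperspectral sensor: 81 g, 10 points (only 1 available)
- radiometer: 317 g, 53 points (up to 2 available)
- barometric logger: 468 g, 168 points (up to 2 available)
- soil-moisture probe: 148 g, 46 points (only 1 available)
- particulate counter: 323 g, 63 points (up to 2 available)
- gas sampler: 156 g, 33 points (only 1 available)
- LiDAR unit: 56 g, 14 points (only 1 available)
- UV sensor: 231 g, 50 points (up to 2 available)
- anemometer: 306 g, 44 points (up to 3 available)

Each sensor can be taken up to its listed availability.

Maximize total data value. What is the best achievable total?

247

By data value per g: barometric logger 0.36, soil-moisture probe 0.31, LiDAR unit 0.25, UV sensor 0.22 lead.
The ratio heuristic lands on hyperspectral sensor + barometric logger + soil-moisture probe + LiDAR unit (238) but leaves 64 g idle.
The 137 g tied up in hyperspectral sensor and LiDAR unit is better spent on gas sampler — total rises to 247 (772 g).
Every other selection either busts 817 g or exceeds an availability limit or fails to beat 247.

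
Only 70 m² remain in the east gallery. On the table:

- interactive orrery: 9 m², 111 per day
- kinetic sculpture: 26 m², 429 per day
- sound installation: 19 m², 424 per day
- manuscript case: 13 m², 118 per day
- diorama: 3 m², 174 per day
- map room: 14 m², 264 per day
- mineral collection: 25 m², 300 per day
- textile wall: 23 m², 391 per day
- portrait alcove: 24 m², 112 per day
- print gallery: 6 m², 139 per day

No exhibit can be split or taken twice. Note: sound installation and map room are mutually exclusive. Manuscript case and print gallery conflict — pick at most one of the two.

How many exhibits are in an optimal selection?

4

Best achievable expected visitors is 1289.
One optimal bundle: sound installation + diorama + mineral collection + textile wall (70 m²).
Any selection reaching 1289 contains exactly 4 exhibits.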